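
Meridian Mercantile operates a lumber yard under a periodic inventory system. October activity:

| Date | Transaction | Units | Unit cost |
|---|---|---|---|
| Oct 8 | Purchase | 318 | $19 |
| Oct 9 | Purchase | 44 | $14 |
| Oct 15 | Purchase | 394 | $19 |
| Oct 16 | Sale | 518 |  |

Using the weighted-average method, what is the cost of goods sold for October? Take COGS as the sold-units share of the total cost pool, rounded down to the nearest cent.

COGS = $9,691.25

Oct 16, sell 518: 518/756 × $14,144.00 → $9,691.25
Ending inventory (cost pool remaining) = $4,452.75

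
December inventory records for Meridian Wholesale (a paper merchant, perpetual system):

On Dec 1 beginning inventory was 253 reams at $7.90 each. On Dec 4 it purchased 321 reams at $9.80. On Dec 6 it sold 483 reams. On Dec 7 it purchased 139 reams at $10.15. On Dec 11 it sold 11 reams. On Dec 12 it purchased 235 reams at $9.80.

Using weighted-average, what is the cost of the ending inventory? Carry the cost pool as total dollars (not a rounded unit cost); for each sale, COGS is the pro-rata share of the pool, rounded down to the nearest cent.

After Dec 1: 253 on hand, pool $1,998.70 (≈ $7.9000 each)
After Dec 4: 574 on hand, pool $5,144.50 (≈ $8.9625 each)
Dec 6, sell 483: 483/574 × $5,144.50 → $4,328.90
After Dec 7: 230 on hand, pool $2,226.45 (≈ $9.6802 each)
Dec 11, sell 11: 11/230 × $2,226.45 → $106.48
After Dec 12: 454 on hand, pool $4,422.97 (≈ $9.7422 each)
Total COGS = $4,328.90 + $106.48 = $4,435.38
Ending inventory (cost pool remaining) = $4,422.97
Check: goods available $8,858.35 = COGS $4,435.38 + ending $4,422.97

Ending inventory = $4,422.97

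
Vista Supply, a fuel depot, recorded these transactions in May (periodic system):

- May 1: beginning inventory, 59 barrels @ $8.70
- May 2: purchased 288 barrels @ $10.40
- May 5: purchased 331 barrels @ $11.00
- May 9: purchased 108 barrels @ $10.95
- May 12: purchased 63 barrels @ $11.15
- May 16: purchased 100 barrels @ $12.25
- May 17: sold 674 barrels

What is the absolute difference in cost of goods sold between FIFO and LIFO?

$394.35

FIFO COGS: 59 @ $8.70 + 288 @ $10.40 + 327 @ $11.00 = $7,105.50
LIFO COGS: 100 @ $12.25 + 63 @ $11.15 + 108 @ $10.95 + 331 @ $11.00 + 72 @ $10.40 = $7,499.85
Difference = |$7,105.50 − $7,499.85| = $394.35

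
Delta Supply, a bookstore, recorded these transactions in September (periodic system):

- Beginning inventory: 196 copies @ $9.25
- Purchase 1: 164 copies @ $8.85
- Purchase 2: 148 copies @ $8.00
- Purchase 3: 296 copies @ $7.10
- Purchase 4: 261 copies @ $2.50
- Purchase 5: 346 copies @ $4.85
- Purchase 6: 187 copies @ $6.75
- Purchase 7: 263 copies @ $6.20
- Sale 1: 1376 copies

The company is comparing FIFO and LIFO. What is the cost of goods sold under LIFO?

FIFO COGS: 196 @ $9.25 + 164 @ $8.85 + 148 @ $8.00 + 296 @ $7.10 + 261 @ $2.50 + 311 @ $4.85 = $8,710.85
LIFO COGS: 263 @ $6.20 + 187 @ $6.75 + 346 @ $4.85 + 261 @ $2.50 + 296 @ $7.10 + 23 @ $8.00 = $7,509.05

COGS = $7,509.05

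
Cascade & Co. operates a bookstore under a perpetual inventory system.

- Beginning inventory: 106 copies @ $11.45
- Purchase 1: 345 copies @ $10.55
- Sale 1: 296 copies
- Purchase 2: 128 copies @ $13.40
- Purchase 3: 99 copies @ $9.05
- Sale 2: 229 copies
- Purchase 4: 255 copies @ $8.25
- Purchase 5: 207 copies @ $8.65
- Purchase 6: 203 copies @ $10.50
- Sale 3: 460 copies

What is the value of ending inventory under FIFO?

Ending inventory = $3,472.25

Sale 1 (296) [FIFO — oldest first]: 106 @ $11.45 + 190 @ $10.55 = $3,218.20
Sale 2 (229) [FIFO — oldest first]: 155 @ $10.55 + 74 @ $13.40 = $2,626.85
Sale 3 (460) [FIFO — oldest first]: 54 @ $13.40 + 99 @ $9.05 + 255 @ $8.25 + 52 @ $8.65 = $4,173.10
Total COGS = $3,218.20 + $2,626.85 + $4,173.10 = $10,018.15
Ending inventory: 155 @ $8.65 + 203 @ $10.50 = $3,472.25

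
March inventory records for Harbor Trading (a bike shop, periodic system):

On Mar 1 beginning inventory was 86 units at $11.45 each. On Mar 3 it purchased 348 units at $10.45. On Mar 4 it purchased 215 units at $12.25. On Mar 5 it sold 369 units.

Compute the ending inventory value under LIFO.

Ending inventory = $3,012.00

Mar 5, 369 sold [LIFO — newest first]: 215 @ $12.25 + 154 @ $10.45 = $4,243.05
Ending inventory: 86 @ $11.45 + 194 @ $10.45 = $3,012.00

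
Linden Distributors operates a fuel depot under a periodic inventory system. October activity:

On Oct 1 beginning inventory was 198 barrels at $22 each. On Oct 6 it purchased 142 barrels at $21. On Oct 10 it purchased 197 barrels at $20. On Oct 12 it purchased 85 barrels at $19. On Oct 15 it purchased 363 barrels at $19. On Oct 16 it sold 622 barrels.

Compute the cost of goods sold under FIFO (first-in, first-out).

Oct 16, 622 sold [FIFO — oldest first]: 198 @ $22 + 142 @ $21 + 197 @ $20 + 85 @ $19 = $12,893
Ending inventory: 363 @ $19 = $6,897

COGS = $12,893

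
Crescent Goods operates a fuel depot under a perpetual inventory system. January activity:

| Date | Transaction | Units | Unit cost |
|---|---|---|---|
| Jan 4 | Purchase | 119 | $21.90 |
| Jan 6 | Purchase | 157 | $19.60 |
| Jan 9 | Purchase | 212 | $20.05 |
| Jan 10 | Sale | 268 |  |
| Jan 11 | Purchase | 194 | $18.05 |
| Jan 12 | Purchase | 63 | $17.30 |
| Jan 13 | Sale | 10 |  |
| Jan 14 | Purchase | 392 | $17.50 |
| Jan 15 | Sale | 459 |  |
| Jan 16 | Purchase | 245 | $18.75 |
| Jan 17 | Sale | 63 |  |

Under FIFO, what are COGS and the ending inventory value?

Jan 10, 268 sold [FIFO — oldest first]: 119 @ $21.90 + 149 @ $19.60 = $5,526.50
Jan 13, 10 sold [FIFO — oldest first]: 8 @ $19.60 + 2 @ $20.05 = $196.90
Jan 15, 459 sold [FIFO — oldest first]: 210 @ $20.05 + 194 @ $18.05 + 55 @ $17.30 = $8,663.70
Jan 17, 63 sold [FIFO — oldest first]: 8 @ $17.30 + 55 @ $17.50 = $1,100.90
Total COGS = $5,526.50 + $196.90 + $8,663.70 + $1,100.90 = $15,488.00
Ending inventory: 337 @ $17.50 + 245 @ $18.75 = $10,491.25

COGS = $15,488.00; ending inventory = $10,491.25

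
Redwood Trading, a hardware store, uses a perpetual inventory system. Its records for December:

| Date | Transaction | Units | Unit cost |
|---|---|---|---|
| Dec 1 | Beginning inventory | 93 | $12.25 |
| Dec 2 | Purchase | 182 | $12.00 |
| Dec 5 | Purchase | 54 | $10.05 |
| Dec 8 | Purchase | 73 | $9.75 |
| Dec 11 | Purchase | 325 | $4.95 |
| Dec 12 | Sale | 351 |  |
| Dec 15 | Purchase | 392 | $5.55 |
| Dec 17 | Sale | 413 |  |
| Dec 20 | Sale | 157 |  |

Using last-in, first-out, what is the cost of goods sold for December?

COGS = $5,962.80

Dec 12, 351 sold [LIFO — newest first]: 325 @ $4.95 + 26 @ $9.75 = $1,862.25
Dec 17, 413 sold [LIFO — newest first]: 392 @ $5.55 + 21 @ $9.75 = $2,380.35
Dec 20, 157 sold [LIFO — newest first]: 26 @ $9.75 + 54 @ $10.05 + 77 @ $12.00 = $1,720.20
Total COGS = $1,862.25 + $2,380.35 + $1,720.20 = $5,962.80
Ending inventory: 93 @ $12.25 + 105 @ $12.00 = $2,399.25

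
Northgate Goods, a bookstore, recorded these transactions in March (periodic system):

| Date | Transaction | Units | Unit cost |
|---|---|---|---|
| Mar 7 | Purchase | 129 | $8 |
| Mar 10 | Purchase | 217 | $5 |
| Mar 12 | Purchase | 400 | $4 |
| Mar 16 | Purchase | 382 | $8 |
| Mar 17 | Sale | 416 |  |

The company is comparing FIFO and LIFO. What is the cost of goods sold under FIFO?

COGS = $2,397

FIFO COGS: 129 @ $8 + 217 @ $5 + 70 @ $4 = $2,397
LIFO COGS: 382 @ $8 + 34 @ $4 = $3,192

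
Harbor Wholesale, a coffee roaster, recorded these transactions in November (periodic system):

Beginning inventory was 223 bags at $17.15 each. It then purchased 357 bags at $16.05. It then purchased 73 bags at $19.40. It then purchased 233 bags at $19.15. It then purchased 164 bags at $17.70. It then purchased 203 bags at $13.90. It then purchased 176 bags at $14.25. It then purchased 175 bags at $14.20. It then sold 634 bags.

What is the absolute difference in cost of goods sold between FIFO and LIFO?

FIFO COGS: 223 @ $17.15 + 357 @ $16.05 + 54 @ $19.40 = $10,601.90
LIFO COGS: 175 @ $14.20 + 176 @ $14.25 + 203 @ $13.90 + 80 @ $17.70 = $9,230.70
Difference = |$10,601.90 − $9,230.70| = $1,371.20

$1,371.20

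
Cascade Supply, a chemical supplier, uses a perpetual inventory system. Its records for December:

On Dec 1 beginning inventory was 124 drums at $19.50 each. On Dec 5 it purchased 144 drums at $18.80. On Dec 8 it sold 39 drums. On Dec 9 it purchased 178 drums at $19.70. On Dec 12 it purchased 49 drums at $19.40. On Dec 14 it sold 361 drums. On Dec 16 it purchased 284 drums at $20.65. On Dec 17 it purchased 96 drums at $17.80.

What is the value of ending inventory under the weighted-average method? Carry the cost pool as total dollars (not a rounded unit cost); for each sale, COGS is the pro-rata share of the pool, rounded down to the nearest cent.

After Dec 1: 124 on hand, pool $2,418.00 (≈ $19.5000 each)
After Dec 5: 268 on hand, pool $5,125.20 (≈ $19.1239 each)
Dec 8, sell 39: 39/268 × $5,125.20 → $745.83
After Dec 9: 407 on hand, pool $7,885.97 (≈ $19.3758 each)
After Dec 12: 456 on hand, pool $8,836.57 (≈ $19.3784 each)
Dec 14, sell 361: 361/456 × $8,836.57 → $6,995.61
After Dec 16: 379 on hand, pool $7,705.56 (≈ $20.3313 each)
After Dec 17: 475 on hand, pool $9,414.36 (≈ $19.8197 each)
Total COGS = $745.83 + $6,995.61 = $7,741.44
Ending inventory (cost pool remaining) = $9,414.36

Ending inventory = $9,414.36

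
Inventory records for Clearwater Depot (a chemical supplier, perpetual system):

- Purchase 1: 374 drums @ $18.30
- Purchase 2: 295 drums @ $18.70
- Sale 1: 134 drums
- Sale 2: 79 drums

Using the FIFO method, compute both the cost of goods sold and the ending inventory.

COGS = $3,897.90; ending inventory = $8,462.80

Sale 1 (134) [FIFO — oldest first]: 134 @ $18.30 = $2,452.20
Sale 2 (79) [FIFO — oldest first]: 79 @ $18.30 = $1,445.70
Total COGS = $2,452.20 + $1,445.70 = $3,897.90
Ending inventory: 161 @ $18.30 + 295 @ $18.70 = $8,462.80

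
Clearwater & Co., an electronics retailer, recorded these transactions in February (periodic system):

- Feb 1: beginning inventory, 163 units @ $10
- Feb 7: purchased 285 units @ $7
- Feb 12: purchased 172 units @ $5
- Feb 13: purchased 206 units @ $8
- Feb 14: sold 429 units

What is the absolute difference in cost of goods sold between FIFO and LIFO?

$627

FIFO COGS: 163 @ $10 + 266 @ $7 = $3,492
LIFO COGS: 206 @ $8 + 172 @ $5 + 51 @ $7 = $2,865
Difference = |$3,492 − $2,865| = $627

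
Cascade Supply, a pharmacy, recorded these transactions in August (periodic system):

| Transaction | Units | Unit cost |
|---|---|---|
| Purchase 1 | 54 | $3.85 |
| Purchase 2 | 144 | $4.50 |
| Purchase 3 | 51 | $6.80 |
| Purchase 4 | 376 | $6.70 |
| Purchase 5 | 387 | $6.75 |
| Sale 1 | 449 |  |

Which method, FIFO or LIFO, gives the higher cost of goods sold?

FIFO COGS: 54 @ $3.85 + 144 @ $4.50 + 51 @ $6.80 + 200 @ $6.70 = $2,542.70
LIFO COGS: 387 @ $6.75 + 62 @ $6.70 = $3,027.65

LIFO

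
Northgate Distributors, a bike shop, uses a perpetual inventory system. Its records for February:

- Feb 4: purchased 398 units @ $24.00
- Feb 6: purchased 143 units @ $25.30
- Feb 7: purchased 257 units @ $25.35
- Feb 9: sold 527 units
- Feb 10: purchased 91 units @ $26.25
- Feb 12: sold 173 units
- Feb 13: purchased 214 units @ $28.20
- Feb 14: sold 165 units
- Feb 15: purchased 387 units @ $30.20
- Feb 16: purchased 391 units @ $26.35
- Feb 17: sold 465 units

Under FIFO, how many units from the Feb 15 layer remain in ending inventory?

160

Feb 9, 527 sold [FIFO — oldest first]: 398 @ $24.00 + 129 @ $25.30 = $12,815.70
Feb 12, 173 sold [FIFO — oldest first]: 14 @ $25.30 + 159 @ $25.35 = $4,384.85
Feb 14, 165 sold [FIFO — oldest first]: 98 @ $25.35 + 67 @ $26.25 = $4,243.05
Feb 17, 465 sold [FIFO — oldest first]: 24 @ $26.25 + 214 @ $28.20 + 227 @ $30.20 = $13,520.20
Total COGS = $12,815.70 + $4,384.85 + $4,243.05 + $13,520.20 = $34,963.80
Ending inventory: 160 @ $30.20 + 391 @ $26.35 = $15,134.85
Check: goods available $50,098.65 = COGS $34,963.80 + ending $15,134.85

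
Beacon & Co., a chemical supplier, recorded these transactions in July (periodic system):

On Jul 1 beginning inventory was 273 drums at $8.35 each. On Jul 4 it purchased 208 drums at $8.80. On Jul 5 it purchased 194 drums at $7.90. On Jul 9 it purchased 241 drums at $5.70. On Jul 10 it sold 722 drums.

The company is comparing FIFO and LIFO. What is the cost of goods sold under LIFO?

FIFO COGS: 273 @ $8.35 + 208 @ $8.80 + 194 @ $7.90 + 47 @ $5.70 = $5,910.45
LIFO COGS: 241 @ $5.70 + 194 @ $7.90 + 208 @ $8.80 + 79 @ $8.35 = $5,396.35

COGS = $5,396.35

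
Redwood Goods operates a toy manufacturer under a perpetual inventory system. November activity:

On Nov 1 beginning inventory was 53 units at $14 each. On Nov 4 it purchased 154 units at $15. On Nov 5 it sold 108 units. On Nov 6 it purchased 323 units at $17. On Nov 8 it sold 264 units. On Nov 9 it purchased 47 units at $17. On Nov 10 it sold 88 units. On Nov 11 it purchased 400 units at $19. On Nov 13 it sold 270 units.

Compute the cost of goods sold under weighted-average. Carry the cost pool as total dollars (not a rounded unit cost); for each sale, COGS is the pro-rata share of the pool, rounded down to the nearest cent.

COGS = $12,383.59

After Nov 1: 53 on hand, pool $742.00 (≈ $14.0000 each)
After Nov 4: 207 on hand, pool $3,052.00 (≈ $14.7440 each)
Nov 5, sell 108: 108/207 × $3,052.00 → $1,592.34
After Nov 6: 422 on hand, pool $6,950.66 (≈ $16.4708 each)
Nov 8, sell 264: 264/422 × $6,950.66 → $4,348.28
After Nov 9: 205 on hand, pool $3,401.38 (≈ $16.5921 each)
Nov 10, sell 88: 88/205 × $3,401.38 → $1,460.10
After Nov 11: 517 on hand, pool $9,541.28 (≈ $18.4551 each)
Nov 13, sell 270: 270/517 × $9,541.28 → $4,982.87
Total COGS = $1,592.34 + $4,348.28 + $1,460.10 + $4,982.87 = $12,383.59
Ending inventory (cost pool remaining) = $4,558.41
Check: goods available $16,942.00 = COGS $12,383.59 + ending $4,558.41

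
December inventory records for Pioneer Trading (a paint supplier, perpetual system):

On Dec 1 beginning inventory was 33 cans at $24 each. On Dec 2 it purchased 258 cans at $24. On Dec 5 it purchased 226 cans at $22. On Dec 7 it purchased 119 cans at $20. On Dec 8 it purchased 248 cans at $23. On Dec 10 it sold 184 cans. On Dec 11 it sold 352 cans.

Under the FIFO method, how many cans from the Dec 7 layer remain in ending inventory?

100

Dec 10, 184 sold [FIFO — oldest first]: 33 @ $24 + 151 @ $24 = $4,416
Dec 11, 352 sold [FIFO — oldest first]: 107 @ $24 + 226 @ $22 + 19 @ $20 = $7,920
Total COGS = $4,416 + $7,920 = $12,336
Ending inventory: 100 @ $20 + 248 @ $23 = $7,704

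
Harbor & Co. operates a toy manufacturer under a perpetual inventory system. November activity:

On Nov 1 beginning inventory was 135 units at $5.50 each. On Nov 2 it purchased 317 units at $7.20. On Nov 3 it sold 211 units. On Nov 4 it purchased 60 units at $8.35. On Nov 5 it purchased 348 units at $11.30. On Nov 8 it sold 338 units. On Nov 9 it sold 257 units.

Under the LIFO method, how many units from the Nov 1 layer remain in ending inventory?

Nov 3, 211 sold [LIFO — newest first]: 211 @ $7.20 = $1,519.20
Nov 8, 338 sold [LIFO — newest first]: 338 @ $11.30 = $3,819.40
Nov 9, 257 sold [LIFO — newest first]: 10 @ $11.30 + 60 @ $8.35 + 106 @ $7.20 + 81 @ $5.50 = $1,822.70
Total COGS = $1,519.20 + $3,819.40 + $1,822.70 = $7,161.30
Ending inventory: 54 @ $5.50 = $297.00
Check: goods available $7,458.30 = COGS $7,161.30 + ending $297.00

54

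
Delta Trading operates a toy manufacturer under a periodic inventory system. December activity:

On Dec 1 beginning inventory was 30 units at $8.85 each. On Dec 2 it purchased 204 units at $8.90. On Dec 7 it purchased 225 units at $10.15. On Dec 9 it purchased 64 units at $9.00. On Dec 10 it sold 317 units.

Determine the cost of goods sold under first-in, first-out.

Dec 10, 317 sold [FIFO — oldest first]: 30 @ $8.85 + 204 @ $8.90 + 83 @ $10.15 = $2,923.55
Ending inventory: 142 @ $10.15 + 64 @ $9.00 = $2,017.30
Check: goods available $4,940.85 = COGS $2,923.55 + ending $2,017.30

COGS = $2,923.55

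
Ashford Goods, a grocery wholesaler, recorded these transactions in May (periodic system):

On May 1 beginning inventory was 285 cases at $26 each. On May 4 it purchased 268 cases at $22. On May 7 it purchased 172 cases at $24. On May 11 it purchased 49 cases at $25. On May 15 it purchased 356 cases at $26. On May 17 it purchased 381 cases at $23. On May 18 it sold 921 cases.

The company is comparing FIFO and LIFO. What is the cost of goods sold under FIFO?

FIFO COGS: 285 @ $26 + 268 @ $22 + 172 @ $24 + 49 @ $25 + 147 @ $26 = $22,481
LIFO COGS: 381 @ $23 + 356 @ $26 + 49 @ $25 + 135 @ $24 = $22,484

COGS = $22,481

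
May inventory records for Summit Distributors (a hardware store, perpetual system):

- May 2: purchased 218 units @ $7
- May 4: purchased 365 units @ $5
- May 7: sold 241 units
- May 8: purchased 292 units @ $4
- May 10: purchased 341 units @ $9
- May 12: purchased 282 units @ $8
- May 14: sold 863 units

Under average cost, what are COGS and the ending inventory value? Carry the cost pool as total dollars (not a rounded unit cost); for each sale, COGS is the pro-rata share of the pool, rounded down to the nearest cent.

COGS = $7,192.64; ending inventory = $2,651.36

After May 2: 218 on hand, pool $1,526.00 (≈ $7.0000 each)
After May 4: 583 on hand, pool $3,351.00 (≈ $5.7479 each)
May 7, sell 241: 241/583 × $3,351.00 → $1,385.23
After May 8: 634 on hand, pool $3,133.77 (≈ $4.9429 each)
After May 10: 975 on hand, pool $6,202.77 (≈ $6.3618 each)
After May 12: 1257 on hand, pool $8,458.77 (≈ $6.7293 each)
May 14, sell 863: 863/1257 × $8,458.77 → $5,807.41
Total COGS = $1,385.23 + $5,807.41 = $7,192.64
Ending inventory (cost pool remaining) = $2,651.36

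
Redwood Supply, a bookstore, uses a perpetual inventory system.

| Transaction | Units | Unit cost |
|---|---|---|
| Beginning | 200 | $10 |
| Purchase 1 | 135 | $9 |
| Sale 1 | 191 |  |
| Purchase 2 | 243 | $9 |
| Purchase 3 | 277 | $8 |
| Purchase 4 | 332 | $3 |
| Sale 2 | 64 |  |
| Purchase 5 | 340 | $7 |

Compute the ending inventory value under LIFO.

Sale 1 (191) [LIFO — newest first]: 135 @ $9 + 56 @ $10 = $1,775
Sale 2 (64) [LIFO — newest first]: 64 @ $3 = $192
Total COGS = $1,775 + $192 = $1,967
Ending inventory: 144 @ $10 + 243 @ $9 + 277 @ $8 + 268 @ $3 + 340 @ $7 = $9,027
Check: goods available $10,994 = COGS $1,967 + ending $9,027

Ending inventory = $9,027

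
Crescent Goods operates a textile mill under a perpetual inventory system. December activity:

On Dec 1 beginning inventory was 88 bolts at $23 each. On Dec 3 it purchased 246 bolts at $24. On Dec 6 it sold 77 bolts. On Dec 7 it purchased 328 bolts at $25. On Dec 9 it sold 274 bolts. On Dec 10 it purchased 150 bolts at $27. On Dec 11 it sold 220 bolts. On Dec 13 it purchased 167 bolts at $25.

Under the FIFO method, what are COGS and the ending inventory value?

COGS = $13,853; ending inventory = $10,500

Dec 6, 77 sold [FIFO — oldest first]: 77 @ $23 = $1,771
Dec 9, 274 sold [FIFO — oldest first]: 11 @ $23 + 246 @ $24 + 17 @ $25 = $6,582
Dec 11, 220 sold [FIFO — oldest first]: 220 @ $25 = $5,500
Total COGS = $1,771 + $6,582 + $5,500 = $13,853
Ending inventory: 91 @ $25 + 150 @ $27 + 167 @ $25 = $10,500
Check: goods available $24,353 = COGS $13,853 + ending $10,500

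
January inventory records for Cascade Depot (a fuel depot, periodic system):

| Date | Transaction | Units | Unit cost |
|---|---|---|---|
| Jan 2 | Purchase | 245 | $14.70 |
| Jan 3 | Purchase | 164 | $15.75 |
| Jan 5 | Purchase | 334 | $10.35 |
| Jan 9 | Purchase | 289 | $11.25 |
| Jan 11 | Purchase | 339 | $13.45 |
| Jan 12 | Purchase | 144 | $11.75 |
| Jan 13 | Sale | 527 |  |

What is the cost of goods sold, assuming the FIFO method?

COGS = $7,405.80

Jan 13, 527 sold [FIFO — oldest first]: 245 @ $14.70 + 164 @ $15.75 + 118 @ $10.35 = $7,405.80
Ending inventory: 216 @ $10.35 + 289 @ $11.25 + 339 @ $13.45 + 144 @ $11.75 = $11,738.40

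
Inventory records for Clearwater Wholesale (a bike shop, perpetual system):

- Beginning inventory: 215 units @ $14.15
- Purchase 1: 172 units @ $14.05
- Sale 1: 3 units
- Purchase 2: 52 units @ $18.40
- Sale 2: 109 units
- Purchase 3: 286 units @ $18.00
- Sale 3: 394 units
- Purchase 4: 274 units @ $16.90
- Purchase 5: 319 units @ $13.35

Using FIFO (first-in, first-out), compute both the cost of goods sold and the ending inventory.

COGS = $7,621.65; ending inventory = $12,831.25

Sale 1 (3) [FIFO — oldest first]: 3 @ $14.15 = $42.45
Sale 2 (109) [FIFO — oldest first]: 109 @ $14.15 = $1,542.35
Sale 3 (394) [FIFO — oldest first]: 103 @ $14.15 + 172 @ $14.05 + 52 @ $18.40 + 67 @ $18.00 = $6,036.85
Total COGS = $42.45 + $1,542.35 + $6,036.85 = $7,621.65
Ending inventory: 219 @ $18.00 + 274 @ $16.90 + 319 @ $13.35 = $12,831.25
Check: goods available $20,452.90 = COGS $7,621.65 + ending $12,831.25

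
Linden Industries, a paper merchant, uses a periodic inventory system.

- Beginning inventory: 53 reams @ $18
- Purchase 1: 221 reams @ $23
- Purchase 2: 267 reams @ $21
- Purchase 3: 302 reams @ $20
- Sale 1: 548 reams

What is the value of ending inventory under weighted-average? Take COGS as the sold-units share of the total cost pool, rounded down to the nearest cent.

Ending inventory = $6,188.36

Sale 1, sell 548: 548/843 × $17,684.00 → $11,495.64
Ending inventory (cost pool remaining) = $6,188.36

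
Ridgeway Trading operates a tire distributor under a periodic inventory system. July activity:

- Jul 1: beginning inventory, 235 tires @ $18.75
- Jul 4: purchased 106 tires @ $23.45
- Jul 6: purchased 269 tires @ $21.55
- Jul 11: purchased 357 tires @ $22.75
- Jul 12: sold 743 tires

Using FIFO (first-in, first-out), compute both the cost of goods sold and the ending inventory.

Jul 12, 743 sold [FIFO — oldest first]: 235 @ $18.75 + 106 @ $23.45 + 269 @ $21.55 + 133 @ $22.75 = $15,714.65
Ending inventory: 224 @ $22.75 = $5,096.00
Check: goods available $20,810.65 = COGS $15,714.65 + ending $5,096.00

COGS = $15,714.65; ending inventory = $5,096.00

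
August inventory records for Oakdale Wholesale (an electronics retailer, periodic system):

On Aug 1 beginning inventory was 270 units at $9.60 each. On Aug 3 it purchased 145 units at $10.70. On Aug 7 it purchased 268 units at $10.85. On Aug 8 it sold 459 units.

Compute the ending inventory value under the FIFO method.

Aug 8, 459 sold [FIFO — oldest first]: 270 @ $9.60 + 145 @ $10.70 + 44 @ $10.85 = $4,620.90
Ending inventory: 224 @ $10.85 = $2,430.40

Ending inventory = $2,430.40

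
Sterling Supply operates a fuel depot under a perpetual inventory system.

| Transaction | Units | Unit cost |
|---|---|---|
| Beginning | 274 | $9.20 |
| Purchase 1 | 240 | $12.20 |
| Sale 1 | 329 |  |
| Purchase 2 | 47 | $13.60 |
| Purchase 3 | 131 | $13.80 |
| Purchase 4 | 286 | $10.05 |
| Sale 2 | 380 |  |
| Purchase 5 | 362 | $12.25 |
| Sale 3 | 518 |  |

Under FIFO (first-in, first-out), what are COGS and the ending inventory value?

Sale 1 (329) [FIFO — oldest first]: 274 @ $9.20 + 55 @ $12.20 = $3,191.80
Sale 2 (380) [FIFO — oldest first]: 185 @ $12.20 + 47 @ $13.60 + 131 @ $13.80 + 17 @ $10.05 = $4,874.85
Sale 3 (518) [FIFO — oldest first]: 269 @ $10.05 + 249 @ $12.25 = $5,753.70
Total COGS = $3,191.80 + $4,874.85 + $5,753.70 = $13,820.35
Ending inventory: 113 @ $12.25 = $1,384.25
Check: goods available $15,204.60 = COGS $13,820.35 + ending $1,384.25

COGS = $13,820.35; ending inventory = $1,384.25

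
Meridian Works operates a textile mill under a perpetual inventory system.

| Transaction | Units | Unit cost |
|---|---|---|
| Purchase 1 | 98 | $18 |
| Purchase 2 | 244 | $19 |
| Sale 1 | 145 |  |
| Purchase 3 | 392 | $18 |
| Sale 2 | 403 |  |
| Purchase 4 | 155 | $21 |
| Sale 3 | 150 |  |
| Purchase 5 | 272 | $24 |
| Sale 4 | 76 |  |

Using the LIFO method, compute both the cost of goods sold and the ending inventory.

COGS = $14,994; ending inventory = $8,245

Sale 1 (145) [LIFO — newest first]: 145 @ $19 = $2,755
Sale 2 (403) [LIFO — newest first]: 392 @ $18 + 11 @ $19 = $7,265
Sale 3 (150) [LIFO — newest first]: 150 @ $21 = $3,150
Sale 4 (76) [LIFO — newest first]: 76 @ $24 = $1,824
Total COGS = $2,755 + $7,265 + $3,150 + $1,824 = $14,994
Ending inventory: 98 @ $18 + 88 @ $19 + 5 @ $21 + 196 @ $24 = $8,245
Check: goods available $23,239 = COGS $14,994 + ending $8,245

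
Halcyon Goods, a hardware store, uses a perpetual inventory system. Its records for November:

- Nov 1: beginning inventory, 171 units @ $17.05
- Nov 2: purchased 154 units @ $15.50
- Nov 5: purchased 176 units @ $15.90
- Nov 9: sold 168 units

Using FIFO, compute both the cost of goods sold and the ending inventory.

Nov 9, 168 sold [FIFO — oldest first]: 168 @ $17.05 = $2,864.40
Ending inventory: 3 @ $17.05 + 154 @ $15.50 + 176 @ $15.90 = $5,236.55
Check: goods available $8,100.95 = COGS $2,864.40 + ending $5,236.55

COGS = $2,864.40; ending inventory = $5,236.55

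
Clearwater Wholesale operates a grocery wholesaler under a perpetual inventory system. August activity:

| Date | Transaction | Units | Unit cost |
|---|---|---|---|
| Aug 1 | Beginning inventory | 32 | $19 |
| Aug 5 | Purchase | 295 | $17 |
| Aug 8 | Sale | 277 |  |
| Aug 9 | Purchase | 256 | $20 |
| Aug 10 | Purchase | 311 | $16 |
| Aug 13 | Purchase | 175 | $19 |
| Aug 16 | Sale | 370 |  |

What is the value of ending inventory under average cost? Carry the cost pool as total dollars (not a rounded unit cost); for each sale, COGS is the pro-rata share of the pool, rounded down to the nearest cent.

Ending inventory = $7,609.21

After Aug 1: 32 on hand, pool $608.00 (≈ $19.0000 each)
After Aug 5: 327 on hand, pool $5,623.00 (≈ $17.1957 each)
Aug 8, sell 277: 277/327 × $5,623.00 → $4,763.21
After Aug 9: 306 on hand, pool $5,979.79 (≈ $19.5418 each)
After Aug 10: 617 on hand, pool $10,955.79 (≈ $17.7565 each)
After Aug 13: 792 on hand, pool $14,280.79 (≈ $18.0313 each)
Aug 16, sell 370: 370/792 × $14,280.79 → $6,671.58
Total COGS = $4,763.21 + $6,671.58 = $11,434.79
Ending inventory (cost pool remaining) = $7,609.21
Check: goods available $19,044.00 = COGS $11,434.79 + ending $7,609.21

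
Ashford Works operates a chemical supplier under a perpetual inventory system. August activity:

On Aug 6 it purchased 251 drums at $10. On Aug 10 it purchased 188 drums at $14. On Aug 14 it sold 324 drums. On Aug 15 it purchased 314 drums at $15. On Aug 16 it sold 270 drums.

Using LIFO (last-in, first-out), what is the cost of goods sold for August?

COGS = $8,042

Aug 14, 324 sold [LIFO — newest first]: 188 @ $14 + 136 @ $10 = $3,992
Aug 16, 270 sold [LIFO — newest first]: 270 @ $15 = $4,050
Total COGS = $3,992 + $4,050 = $8,042
Ending inventory: 115 @ $10 + 44 @ $15 = $1,810
Check: goods available $9,852 = COGS $8,042 + ending $1,810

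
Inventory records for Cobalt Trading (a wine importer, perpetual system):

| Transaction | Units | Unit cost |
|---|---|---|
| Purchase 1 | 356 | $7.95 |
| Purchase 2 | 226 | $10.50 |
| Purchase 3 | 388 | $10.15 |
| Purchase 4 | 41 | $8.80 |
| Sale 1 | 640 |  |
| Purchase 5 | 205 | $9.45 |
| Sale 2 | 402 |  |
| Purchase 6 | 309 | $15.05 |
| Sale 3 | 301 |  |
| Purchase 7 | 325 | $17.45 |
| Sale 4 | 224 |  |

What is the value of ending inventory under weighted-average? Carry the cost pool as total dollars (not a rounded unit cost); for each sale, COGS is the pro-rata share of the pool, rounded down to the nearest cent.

Ending inventory = $4,488.39

After Purchase 1: 356 on hand, pool $2,830.20 (≈ $7.9500 each)
After Purchase 2: 582 on hand, pool $5,203.20 (≈ $8.9402 each)
After Purchase 3: 970 on hand, pool $9,141.40 (≈ $9.4241 each)
After Purchase 4: 1011 on hand, pool $9,502.20 (≈ $9.3988 each)
Sale 1, sell 640: 640/1011 × $9,502.20 → $6,015.24
After Purchase 5: 576 on hand, pool $5,424.21 (≈ $9.4170 each)
Sale 2, sell 402: 402/576 × $5,424.21 → $3,785.64
After Purchase 6: 483 on hand, pool $6,289.02 (≈ $13.0207 each)
Sale 3, sell 301: 301/483 × $6,289.02 → $3,919.24
After Purchase 7: 507 on hand, pool $8,041.03 (≈ $15.8600 each)
Sale 4, sell 224: 224/507 × $8,041.03 → $3,552.64
Total COGS = $6,015.24 + $3,785.64 + $3,919.24 + $3,552.64 = $17,272.76
Ending inventory (cost pool remaining) = $4,488.39
Check: goods available $21,761.15 = COGS $17,272.76 + ending $4,488.39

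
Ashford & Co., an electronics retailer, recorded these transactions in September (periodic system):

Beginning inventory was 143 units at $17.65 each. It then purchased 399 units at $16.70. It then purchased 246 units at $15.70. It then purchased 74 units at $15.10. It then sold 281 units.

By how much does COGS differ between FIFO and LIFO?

$461.25

FIFO COGS: 143 @ $17.65 + 138 @ $16.70 = $4,828.55
LIFO COGS: 74 @ $15.10 + 207 @ $15.70 = $4,367.30
Difference = |$4,828.55 − $4,367.30| = $461.25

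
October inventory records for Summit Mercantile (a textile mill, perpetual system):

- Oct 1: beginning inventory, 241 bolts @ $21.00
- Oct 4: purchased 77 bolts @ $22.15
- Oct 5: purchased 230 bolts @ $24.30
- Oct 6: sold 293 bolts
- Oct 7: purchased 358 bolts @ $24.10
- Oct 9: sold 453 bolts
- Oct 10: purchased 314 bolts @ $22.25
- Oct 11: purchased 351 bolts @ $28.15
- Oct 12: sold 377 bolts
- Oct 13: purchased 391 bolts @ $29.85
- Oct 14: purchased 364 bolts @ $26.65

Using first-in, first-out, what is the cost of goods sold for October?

COGS = $25,811.60

Oct 6, 293 sold [FIFO — oldest first]: 241 @ $21.00 + 52 @ $22.15 = $6,212.80
Oct 9, 453 sold [FIFO — oldest first]: 25 @ $22.15 + 230 @ $24.30 + 198 @ $24.10 = $10,914.55
Oct 12, 377 sold [FIFO — oldest first]: 160 @ $24.10 + 217 @ $22.25 = $8,684.25
Total COGS = $6,212.80 + $10,914.55 + $8,684.25 = $25,811.60
Ending inventory: 97 @ $22.25 + 351 @ $28.15 + 391 @ $29.85 + 364 @ $26.65 = $33,410.85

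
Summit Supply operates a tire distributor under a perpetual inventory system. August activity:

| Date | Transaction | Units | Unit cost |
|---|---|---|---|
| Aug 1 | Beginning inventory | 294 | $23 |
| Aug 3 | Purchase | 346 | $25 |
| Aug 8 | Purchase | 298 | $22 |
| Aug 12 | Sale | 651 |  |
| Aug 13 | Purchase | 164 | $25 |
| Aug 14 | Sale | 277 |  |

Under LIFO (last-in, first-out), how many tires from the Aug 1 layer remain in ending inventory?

174

Aug 12, 651 sold [LIFO — newest first]: 298 @ $22 + 346 @ $25 + 7 @ $23 = $15,367
Aug 14, 277 sold [LIFO — newest first]: 164 @ $25 + 113 @ $23 = $6,699
Total COGS = $15,367 + $6,699 = $22,066
Ending inventory: 174 @ $23 = $4,002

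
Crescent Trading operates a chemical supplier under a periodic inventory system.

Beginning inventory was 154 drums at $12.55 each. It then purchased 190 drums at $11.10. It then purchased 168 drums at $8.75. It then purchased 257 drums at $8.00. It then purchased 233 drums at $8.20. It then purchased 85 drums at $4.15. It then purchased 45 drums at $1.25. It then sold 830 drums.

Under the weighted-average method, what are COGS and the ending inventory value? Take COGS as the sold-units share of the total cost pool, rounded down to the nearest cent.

Sale 1, sell 830: 830/1132 × $9,887.30 → $7,249.52
Ending inventory (cost pool remaining) = $2,637.78
Check: goods available $9,887.30 = COGS $7,249.52 + ending $2,637.78

COGS = $7,249.52; ending inventory = $2,637.78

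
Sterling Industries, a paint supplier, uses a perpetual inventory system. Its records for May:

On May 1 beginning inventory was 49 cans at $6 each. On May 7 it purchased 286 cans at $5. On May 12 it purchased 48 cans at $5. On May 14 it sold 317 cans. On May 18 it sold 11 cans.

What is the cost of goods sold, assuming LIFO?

May 14, 317 sold [LIFO — newest first]: 48 @ $5 + 269 @ $5 = $1,585
May 18, 11 sold [LIFO — newest first]: 11 @ $5 = $55
Total COGS = $1,585 + $55 = $1,640
Ending inventory: 49 @ $6 + 6 @ $5 = $324

COGS = $1,640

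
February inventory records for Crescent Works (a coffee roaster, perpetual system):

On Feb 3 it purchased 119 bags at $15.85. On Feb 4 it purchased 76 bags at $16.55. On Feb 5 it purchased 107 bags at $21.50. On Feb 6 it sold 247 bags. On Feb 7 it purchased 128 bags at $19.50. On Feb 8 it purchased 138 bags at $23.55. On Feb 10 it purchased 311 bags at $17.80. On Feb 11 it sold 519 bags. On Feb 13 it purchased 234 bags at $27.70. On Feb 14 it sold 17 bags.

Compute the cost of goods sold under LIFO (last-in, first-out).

Feb 6, 247 sold [LIFO — newest first]: 107 @ $21.50 + 76 @ $16.55 + 64 @ $15.85 = $4,572.70
Feb 11, 519 sold [LIFO — newest first]: 311 @ $17.80 + 138 @ $23.55 + 70 @ $19.50 = $10,150.70
Feb 14, 17 sold [LIFO — newest first]: 17 @ $27.70 = $470.90
Total COGS = $4,572.70 + $10,150.70 + $470.90 = $15,194.30
Ending inventory: 55 @ $15.85 + 58 @ $19.50 + 217 @ $27.70 = $8,013.65

COGS = $15,194.30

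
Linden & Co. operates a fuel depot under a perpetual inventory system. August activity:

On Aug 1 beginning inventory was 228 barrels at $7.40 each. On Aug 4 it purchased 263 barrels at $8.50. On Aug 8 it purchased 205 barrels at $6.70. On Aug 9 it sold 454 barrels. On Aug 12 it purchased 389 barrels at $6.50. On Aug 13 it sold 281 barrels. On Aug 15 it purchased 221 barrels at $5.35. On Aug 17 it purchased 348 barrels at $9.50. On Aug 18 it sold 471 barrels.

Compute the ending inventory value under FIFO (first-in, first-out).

Aug 9, 454 sold [FIFO — oldest first]: 228 @ $7.40 + 226 @ $8.50 = $3,608.20
Aug 13, 281 sold [FIFO — oldest first]: 37 @ $8.50 + 205 @ $6.70 + 39 @ $6.50 = $1,941.50
Aug 18, 471 sold [FIFO — oldest first]: 350 @ $6.50 + 121 @ $5.35 = $2,922.35
Total COGS = $3,608.20 + $1,941.50 + $2,922.35 = $8,472.05
Ending inventory: 100 @ $5.35 + 348 @ $9.50 = $3,841.00

Ending inventory = $3,841.00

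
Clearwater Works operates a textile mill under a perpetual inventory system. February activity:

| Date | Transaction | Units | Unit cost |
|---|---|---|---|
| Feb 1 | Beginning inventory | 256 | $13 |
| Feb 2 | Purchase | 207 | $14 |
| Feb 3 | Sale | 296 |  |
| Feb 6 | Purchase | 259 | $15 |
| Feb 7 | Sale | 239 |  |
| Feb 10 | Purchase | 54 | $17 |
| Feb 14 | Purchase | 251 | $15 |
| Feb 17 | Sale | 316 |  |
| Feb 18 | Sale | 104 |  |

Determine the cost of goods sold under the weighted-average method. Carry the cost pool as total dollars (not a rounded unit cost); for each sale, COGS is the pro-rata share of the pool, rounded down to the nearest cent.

COGS = $13,714.85

After Feb 1: 256 on hand, pool $3,328.00 (≈ $13.0000 each)
After Feb 2: 463 on hand, pool $6,226.00 (≈ $13.4471 each)
Feb 3, sell 296: 296/463 × $6,226.00 → $3,980.33
After Feb 6: 426 on hand, pool $6,130.67 (≈ $14.3912 each)
Feb 7, sell 239: 239/426 × $6,130.67 → $3,439.50
After Feb 10: 241 on hand, pool $3,609.17 (≈ $14.9758 each)
After Feb 14: 492 on hand, pool $7,374.17 (≈ $14.9882 each)
Feb 17, sell 316: 316/492 × $7,374.17 → $4,736.25
Feb 18, sell 104: 104/176 × $2,637.92 → $1,558.77
Total COGS = $3,980.33 + $3,439.50 + $4,736.25 + $1,558.77 = $13,714.85
Ending inventory (cost pool remaining) = $1,079.15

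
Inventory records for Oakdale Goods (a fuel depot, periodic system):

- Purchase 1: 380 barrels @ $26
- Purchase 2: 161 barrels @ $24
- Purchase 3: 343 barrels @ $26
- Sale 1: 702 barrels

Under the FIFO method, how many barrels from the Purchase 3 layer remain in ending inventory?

Sale 1 (702) [FIFO — oldest first]: 380 @ $26 + 161 @ $24 + 161 @ $26 = $17,930
Ending inventory: 182 @ $26 = $4,732
Check: goods available $22,662 = COGS $17,930 + ending $4,732

182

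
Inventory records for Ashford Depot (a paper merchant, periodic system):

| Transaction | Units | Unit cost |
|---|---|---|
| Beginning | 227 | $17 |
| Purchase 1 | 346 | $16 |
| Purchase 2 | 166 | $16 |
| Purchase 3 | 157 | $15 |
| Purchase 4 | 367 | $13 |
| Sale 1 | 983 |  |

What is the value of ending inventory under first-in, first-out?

Sale 1 (983) [FIFO — oldest first]: 227 @ $17 + 346 @ $16 + 166 @ $16 + 157 @ $15 + 87 @ $13 = $15,537
Ending inventory: 280 @ $13 = $3,640

Ending inventory = $3,640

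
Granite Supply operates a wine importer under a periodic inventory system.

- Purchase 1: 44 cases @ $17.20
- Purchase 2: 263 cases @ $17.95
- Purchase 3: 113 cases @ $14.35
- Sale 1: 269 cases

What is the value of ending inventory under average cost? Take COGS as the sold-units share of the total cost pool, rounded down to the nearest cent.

Sale 1, sell 269: 269/420 × $7,099.20 → $4,546.86
Ending inventory (cost pool remaining) = $2,552.34
Check: goods available $7,099.20 = COGS $4,546.86 + ending $2,552.34

Ending inventory = $2,552.34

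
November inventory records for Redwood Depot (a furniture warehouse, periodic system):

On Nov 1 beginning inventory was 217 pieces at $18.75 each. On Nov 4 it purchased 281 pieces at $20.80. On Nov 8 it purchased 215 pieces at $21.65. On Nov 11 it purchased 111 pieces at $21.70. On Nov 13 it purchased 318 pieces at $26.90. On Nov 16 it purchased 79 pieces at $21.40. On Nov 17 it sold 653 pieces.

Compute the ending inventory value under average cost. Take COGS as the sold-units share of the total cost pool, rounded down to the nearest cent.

Ending inventory = $12,663.38

Nov 17, sell 653: 653/1221 × $27,221.80 → $14,558.42
Ending inventory (cost pool remaining) = $12,663.38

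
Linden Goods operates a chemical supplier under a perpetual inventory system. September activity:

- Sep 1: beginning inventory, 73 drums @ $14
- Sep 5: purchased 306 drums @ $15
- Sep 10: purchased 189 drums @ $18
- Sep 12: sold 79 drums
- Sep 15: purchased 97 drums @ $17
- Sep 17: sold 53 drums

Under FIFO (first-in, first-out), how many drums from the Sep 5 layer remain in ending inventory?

Sep 12, 79 sold [FIFO — oldest first]: 73 @ $14 + 6 @ $15 = $1,112
Sep 17, 53 sold [FIFO — oldest first]: 53 @ $15 = $795
Total COGS = $1,112 + $795 = $1,907
Ending inventory: 247 @ $15 + 189 @ $18 + 97 @ $17 = $8,756

247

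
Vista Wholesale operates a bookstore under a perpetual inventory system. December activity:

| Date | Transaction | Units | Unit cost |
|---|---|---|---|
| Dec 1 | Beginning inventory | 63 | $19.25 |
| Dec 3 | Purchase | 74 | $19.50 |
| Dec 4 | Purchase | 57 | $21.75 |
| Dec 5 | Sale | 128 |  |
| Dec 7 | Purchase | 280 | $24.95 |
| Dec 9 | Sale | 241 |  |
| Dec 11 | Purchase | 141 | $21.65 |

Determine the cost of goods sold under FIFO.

COGS = $8,261.75

Dec 5, 128 sold [FIFO — oldest first]: 63 @ $19.25 + 65 @ $19.50 = $2,480.25
Dec 9, 241 sold [FIFO — oldest first]: 9 @ $19.50 + 57 @ $21.75 + 175 @ $24.95 = $5,781.50
Total COGS = $2,480.25 + $5,781.50 = $8,261.75
Ending inventory: 105 @ $24.95 + 141 @ $21.65 = $5,672.40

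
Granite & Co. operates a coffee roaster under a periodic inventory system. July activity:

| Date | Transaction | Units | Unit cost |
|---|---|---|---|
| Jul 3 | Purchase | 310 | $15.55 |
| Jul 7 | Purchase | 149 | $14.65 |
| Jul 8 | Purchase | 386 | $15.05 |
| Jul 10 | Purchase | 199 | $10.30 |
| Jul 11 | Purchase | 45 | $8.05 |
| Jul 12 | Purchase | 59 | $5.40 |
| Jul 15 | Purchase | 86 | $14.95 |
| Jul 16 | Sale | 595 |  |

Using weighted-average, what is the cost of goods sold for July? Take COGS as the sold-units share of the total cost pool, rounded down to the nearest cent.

COGS = $8,114.42

Jul 16, sell 595: 595/1234 × $16,828.90 → $8,114.42
Ending inventory (cost pool remaining) = $8,714.48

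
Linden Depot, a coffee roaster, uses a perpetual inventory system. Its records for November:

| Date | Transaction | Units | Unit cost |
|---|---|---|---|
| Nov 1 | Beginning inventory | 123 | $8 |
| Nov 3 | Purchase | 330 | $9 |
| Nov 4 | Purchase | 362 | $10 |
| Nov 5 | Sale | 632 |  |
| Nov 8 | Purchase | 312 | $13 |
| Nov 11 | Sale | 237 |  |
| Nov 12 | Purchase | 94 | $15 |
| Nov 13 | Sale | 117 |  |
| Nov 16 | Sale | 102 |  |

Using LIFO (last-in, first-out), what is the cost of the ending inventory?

Nov 5, 632 sold [LIFO — newest first]: 362 @ $10 + 270 @ $9 = $6,050
Nov 11, 237 sold [LIFO — newest first]: 237 @ $13 = $3,081
Nov 13, 117 sold [LIFO — newest first]: 94 @ $15 + 23 @ $13 = $1,709
Nov 16, 102 sold [LIFO — newest first]: 52 @ $13 + 50 @ $9 = $1,126
Total COGS = $6,050 + $3,081 + $1,709 + $1,126 = $11,966
Ending inventory: 123 @ $8 + 10 @ $9 = $1,074
Check: goods available $13,040 = COGS $11,966 + ending $1,074

Ending inventory = $1,074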